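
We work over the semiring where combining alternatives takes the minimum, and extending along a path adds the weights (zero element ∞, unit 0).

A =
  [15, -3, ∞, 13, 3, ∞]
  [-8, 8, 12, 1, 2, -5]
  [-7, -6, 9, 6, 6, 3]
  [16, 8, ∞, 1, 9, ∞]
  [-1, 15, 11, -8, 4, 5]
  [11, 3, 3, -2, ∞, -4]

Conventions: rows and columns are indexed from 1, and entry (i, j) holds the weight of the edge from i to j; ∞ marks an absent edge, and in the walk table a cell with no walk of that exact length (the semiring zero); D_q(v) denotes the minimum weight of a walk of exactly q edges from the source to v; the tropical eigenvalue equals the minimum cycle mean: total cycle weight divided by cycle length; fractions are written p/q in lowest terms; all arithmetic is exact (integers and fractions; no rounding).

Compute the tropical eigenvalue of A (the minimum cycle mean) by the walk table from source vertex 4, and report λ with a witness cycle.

q=0: [∞, ∞, ∞, 0, ∞, ∞]
q=1: [16, 8, ∞, 1, 9, ∞]
q=2: [0, 9, 20, 1, 10, 3]
q=3: [1, -3, 6, 1, 3, -1]
q=4: [-11, -2, 2, -5, -1, -8]
q=5: [-10, -14, -5, -10, -8, -12]
q=6: [-22, -13, -9, -16, -12, -19]
Optimal cycle mean attained by: cycle 1->2->1, total (-3) + (-8), length 2.
Answer: λ = -11/2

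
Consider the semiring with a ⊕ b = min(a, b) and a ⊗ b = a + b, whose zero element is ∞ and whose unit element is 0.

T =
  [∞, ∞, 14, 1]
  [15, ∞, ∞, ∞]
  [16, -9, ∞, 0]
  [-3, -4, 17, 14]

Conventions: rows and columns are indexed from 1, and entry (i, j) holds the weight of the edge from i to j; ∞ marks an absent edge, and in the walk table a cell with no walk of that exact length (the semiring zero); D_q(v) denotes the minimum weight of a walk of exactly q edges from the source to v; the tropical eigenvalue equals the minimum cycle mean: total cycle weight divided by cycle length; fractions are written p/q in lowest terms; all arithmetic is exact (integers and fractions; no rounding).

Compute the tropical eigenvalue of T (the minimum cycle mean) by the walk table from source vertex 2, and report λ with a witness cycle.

q=0: [∞, 0, ∞, ∞]
q=1: [15, ∞, ∞, ∞]
q=2: [∞, ∞, 29, 16]
q=3: [13, 12, 33, 29]
q=4: [26, 24, 27, 14]
Optimal cycle mean attained by: cycle 1->4->1, total 1 + (-3), length 2.
Answer: λ = -1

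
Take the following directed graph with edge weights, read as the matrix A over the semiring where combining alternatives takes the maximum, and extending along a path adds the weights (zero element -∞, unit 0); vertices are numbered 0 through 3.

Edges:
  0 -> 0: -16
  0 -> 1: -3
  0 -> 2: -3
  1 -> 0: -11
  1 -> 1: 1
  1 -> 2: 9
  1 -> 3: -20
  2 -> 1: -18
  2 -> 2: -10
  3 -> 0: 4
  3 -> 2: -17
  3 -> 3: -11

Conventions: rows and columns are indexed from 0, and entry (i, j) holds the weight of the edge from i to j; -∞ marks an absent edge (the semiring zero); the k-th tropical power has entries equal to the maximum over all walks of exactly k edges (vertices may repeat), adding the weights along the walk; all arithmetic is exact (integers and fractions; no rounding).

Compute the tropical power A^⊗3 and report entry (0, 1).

A^⊗2:
  [-14, -2, 6, -23]
  [-10, 2, 10, -19]
  [-29, -17, -9, -38]
  [-7, 1, 1, -22]
A^⊗3:
  [-13, -1, 7, -22]
  [-9, 3, 11, -18]
  [-28, -16, -8, -37]
  [-10, 2, 10, -19]
Key observation: the optimum is the walk 0->1->1->1, with weight (-3) + 1 + 1 = -1.
Optimal value attained by: walk 0->1->1->1.
Answer: (A^⊗3)[0][1] = -1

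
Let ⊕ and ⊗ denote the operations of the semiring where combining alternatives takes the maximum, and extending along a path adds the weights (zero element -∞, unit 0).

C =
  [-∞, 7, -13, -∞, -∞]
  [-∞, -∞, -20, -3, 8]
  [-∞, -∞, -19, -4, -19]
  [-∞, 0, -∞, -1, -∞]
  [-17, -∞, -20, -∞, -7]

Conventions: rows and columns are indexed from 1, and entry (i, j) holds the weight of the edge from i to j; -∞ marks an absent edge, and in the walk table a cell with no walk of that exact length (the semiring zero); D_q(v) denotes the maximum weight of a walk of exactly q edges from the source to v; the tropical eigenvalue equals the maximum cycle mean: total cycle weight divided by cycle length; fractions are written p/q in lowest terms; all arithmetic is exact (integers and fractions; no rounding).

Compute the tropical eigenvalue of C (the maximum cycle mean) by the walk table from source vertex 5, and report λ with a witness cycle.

q=0: [-∞, -∞, -∞, -∞, 0]
q=1: [-17, -∞, -20, -∞, -7]
q=2: [-24, -10, -27, -24, -14]
q=3: [-31, -17, -30, -13, -2]
q=4: [-19, -13, -22, -14, -9]
q=5: [-26, -12, -29, -15, -5]
Optimal cycle mean attained by: cycle 1->2->5->1, total 7 + 8 + (-17), length 3.
Answer: λ = -2/3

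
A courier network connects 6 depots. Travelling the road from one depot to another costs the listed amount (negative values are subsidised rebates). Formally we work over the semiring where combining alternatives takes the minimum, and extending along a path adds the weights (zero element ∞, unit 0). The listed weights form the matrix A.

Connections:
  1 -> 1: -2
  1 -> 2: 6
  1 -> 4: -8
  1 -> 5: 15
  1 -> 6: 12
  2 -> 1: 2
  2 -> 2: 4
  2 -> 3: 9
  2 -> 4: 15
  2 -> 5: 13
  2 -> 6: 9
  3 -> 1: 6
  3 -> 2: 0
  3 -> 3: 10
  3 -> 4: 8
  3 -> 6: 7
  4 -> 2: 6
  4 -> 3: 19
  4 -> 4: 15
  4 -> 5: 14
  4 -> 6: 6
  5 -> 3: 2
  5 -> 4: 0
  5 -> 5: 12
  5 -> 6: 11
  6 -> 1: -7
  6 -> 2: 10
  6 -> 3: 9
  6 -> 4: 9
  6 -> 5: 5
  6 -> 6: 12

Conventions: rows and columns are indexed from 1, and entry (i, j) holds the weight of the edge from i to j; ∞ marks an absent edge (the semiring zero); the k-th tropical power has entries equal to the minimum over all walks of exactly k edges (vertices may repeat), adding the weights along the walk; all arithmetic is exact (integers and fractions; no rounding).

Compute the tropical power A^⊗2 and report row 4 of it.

A^⊗2:
  [-4, -2, 11, -10, 6, -2]
  [0, 8, 13, -6, 14, 13]
  [0, 4, 9, -2, 12, 9]
  [-1, 10, 15, 14, 11, 15]
  [4, 2, 12, 10, 14, 6]
  [-9, -1, 7, -15, 8, 5]
Answer: row 4 of A^⊗2 = [-1, 10, 15, 14, 11, 15]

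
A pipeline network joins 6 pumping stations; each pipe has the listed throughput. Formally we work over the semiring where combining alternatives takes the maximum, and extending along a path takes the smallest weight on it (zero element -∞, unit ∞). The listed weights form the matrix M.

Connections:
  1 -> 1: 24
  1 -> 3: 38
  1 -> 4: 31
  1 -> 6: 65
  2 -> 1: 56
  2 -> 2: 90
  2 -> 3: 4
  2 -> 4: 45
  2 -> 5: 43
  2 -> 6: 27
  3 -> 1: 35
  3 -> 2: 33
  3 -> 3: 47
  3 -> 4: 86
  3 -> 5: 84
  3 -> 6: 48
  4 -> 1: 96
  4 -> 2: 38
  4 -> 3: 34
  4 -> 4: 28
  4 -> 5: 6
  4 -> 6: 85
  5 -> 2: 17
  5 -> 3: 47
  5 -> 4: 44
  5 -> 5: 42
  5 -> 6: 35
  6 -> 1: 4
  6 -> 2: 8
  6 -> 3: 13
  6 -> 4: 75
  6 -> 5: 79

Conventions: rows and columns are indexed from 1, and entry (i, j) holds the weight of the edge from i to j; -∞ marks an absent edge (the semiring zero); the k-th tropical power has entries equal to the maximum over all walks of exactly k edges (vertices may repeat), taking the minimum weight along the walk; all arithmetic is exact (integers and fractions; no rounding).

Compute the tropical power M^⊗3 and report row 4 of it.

M^⊗2:
  [35, 33, 38, 65, 65, 38]
  [56, 90, 43, 45, 43, 56]
  [86, 38, 47, 48, 48, 85]
  [38, 38, 38, 75, 79, 65]
  [44, 38, 47, 47, 47, 47]
  [75, 38, 47, 44, 42, 75]
M^⊗3:
  [65, 38, 47, 44, 42, 65]
  [56, 90, 43, 56, 56, 56]
  [48, 38, 47, 75, 79, 65]
  [75, 38, 47, 65, 65, 75]
  [47, 38, 47, 47, 47, 47]
  [44, 38, 47, 75, 75, 65]
Answer: row 4 of M^⊗3 = [75, 38, 47, 65, 65, 75]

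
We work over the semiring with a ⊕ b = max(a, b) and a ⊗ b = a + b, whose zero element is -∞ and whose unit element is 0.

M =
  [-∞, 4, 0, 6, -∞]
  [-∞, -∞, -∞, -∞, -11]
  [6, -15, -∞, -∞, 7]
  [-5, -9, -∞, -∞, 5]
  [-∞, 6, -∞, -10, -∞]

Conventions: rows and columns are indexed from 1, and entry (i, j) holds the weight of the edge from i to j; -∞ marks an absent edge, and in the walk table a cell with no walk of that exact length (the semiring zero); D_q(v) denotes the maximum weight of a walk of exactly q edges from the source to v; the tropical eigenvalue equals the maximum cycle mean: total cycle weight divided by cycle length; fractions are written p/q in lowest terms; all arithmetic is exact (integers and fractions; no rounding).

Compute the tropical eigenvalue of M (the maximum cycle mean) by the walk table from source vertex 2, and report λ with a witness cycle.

q=0: [-∞, 0, -∞, -∞, -∞]
q=1: [-∞, -∞, -∞, -∞, -11]
q=2: [-∞, -5, -∞, -21, -∞]
q=3: [-26, -30, -∞, -∞, -16]
q=4: [-∞, -10, -26, -20, -41]
q=5: [-20, -29, -∞, -51, -15]
Optimal cycle mean attained by: cycle 1->3->1, total 0 + 6, length 2.
Answer: λ = 3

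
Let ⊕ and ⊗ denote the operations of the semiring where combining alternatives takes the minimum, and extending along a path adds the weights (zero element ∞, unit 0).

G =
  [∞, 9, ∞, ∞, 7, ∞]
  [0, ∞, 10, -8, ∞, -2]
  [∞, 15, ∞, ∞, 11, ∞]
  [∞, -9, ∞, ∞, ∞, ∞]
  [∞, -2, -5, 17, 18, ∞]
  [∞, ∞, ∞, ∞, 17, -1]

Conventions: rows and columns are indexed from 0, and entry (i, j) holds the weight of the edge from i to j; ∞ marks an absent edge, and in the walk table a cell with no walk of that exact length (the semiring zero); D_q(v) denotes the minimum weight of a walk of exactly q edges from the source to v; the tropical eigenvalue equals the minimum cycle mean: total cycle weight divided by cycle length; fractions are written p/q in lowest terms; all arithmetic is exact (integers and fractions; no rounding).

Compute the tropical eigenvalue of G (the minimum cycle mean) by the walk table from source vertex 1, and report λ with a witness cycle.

q=0: [∞, 0, ∞, ∞, ∞, ∞]
q=1: [0, ∞, 10, -8, ∞, -2]
q=2: [∞, -17, ∞, ∞, 7, -3]
q=3: [-17, 5, -7, -25, 14, -19]
q=4: [5, -34, 9, -3, -10, -20]
q=5: [-34, -12, -24, -42, -3, -36]
q=6: [-12, -51, -8, -20, -27, -37]
Optimal cycle mean attained by: cycle 1->3->1, total (-8) + (-9), length 2.
Answer: λ = -17/2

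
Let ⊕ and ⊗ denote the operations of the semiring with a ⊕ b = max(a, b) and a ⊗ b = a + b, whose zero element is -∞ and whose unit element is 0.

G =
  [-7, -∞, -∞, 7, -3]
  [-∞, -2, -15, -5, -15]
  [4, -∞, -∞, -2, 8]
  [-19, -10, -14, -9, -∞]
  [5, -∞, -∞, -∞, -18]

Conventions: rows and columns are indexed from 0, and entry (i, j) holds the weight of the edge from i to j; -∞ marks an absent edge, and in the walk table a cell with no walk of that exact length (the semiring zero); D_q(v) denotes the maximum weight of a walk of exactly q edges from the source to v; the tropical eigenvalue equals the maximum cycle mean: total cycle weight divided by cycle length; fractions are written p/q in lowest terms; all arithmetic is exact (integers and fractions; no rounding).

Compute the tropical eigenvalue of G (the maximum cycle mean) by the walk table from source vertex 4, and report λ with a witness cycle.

q=0: [-∞, -∞, -∞, -∞, 0]
q=1: [5, -∞, -∞, -∞, -18]
q=2: [-2, -∞, -∞, 12, 2]
q=3: [7, 2, -2, 5, -5]
q=4: [2, 0, -9, 14, 6]
q=5: [11, 4, 0, 9, -1]
Optimal cycle mean attained by: cycle 0->3->2->4->0, total 7 + (-14) + 8 + 5, length 4.
Answer: λ = 3/2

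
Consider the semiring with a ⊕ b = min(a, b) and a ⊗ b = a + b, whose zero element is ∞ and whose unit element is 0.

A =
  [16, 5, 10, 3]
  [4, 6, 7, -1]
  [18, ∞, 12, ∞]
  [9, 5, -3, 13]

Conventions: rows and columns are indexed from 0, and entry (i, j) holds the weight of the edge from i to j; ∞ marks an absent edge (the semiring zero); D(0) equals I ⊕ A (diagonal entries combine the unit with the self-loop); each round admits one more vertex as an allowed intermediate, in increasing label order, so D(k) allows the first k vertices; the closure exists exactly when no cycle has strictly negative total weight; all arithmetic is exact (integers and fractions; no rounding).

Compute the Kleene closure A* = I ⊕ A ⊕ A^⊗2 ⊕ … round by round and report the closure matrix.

D(0):
  [0, 5, 10, 3]
  [4, 0, 7, -1]
  [18, ∞, 0, ∞]
  [9, 5, -3, 0]
D(1):
  [0, 5, 10, 3]
  [4, 0, 7, -1]
  [18, 23, 0, 21]
  [9, 5, -3, 0]
D(2):
  [0, 5, 10, 3]
  [4, 0, 7, -1]
  [18, 23, 0, 21]
  [9, 5, -3, 0]
D(3):
  [0, 5, 10, 3]
  [4, 0, 7, -1]
  [18, 23, 0, 21]
  [9, 5, -3, 0]
D(4):
  [0, 5, 0, 3]
  [4, 0, -4, -1]
  [18, 23, 0, 21]
  [9, 5, -3, 0]
Answer: A* = [[0, 5, 0, 3], [4, 0, -4, -1], [18, 23, 0, 21], [9, 5, -3, 0]]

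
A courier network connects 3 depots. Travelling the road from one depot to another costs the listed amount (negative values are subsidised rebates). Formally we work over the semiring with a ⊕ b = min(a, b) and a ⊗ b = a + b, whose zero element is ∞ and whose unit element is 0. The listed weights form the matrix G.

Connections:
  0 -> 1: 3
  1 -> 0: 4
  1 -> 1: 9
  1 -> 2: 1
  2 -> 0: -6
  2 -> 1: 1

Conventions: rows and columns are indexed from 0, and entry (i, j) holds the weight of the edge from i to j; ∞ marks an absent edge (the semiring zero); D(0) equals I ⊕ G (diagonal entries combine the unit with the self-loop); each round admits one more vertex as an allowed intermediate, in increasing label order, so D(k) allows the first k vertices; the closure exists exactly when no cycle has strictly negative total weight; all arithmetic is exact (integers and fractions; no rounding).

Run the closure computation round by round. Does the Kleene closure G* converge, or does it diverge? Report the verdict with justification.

D(0):
  [0, 3, ∞]
  [4, 0, 1]
  [-6, 1, 0]
D(1):
  [0, 3, ∞]
  [4, 0, 1]
  [-6, -3, 0]
Detection: at round 2, diagonal entry (2, 2) turns strictly negative.
Key observation: the cycle 2->0->1->2 has total weight (-6) + 3 + 1, which is strictly negative.
Answer: DIVERGES — negative cycle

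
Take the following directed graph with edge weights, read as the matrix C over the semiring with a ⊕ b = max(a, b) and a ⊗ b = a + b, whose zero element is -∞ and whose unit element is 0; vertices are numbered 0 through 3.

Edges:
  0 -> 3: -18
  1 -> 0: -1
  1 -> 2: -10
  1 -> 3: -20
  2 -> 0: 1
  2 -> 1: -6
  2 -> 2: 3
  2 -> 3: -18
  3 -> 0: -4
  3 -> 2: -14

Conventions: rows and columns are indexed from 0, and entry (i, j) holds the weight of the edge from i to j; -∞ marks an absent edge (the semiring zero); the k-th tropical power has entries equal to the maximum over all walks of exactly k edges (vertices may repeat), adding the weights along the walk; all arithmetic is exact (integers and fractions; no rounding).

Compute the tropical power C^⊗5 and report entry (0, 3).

C^⊗2:
  [-22, -∞, -32, -∞]
  [-9, -16, -7, -19]
  [4, -3, 6, -15]
  [-13, -20, -11, -22]
C^⊗3:
  [-31, -38, -29, -40]
  [-6, -13, -4, -25]
  [7, 0, 9, -12]
  [-10, -17, -8, -29]
C^⊗4:
  [-28, -35, -26, -47]
  [-3, -10, -1, -22]
  [10, 3, 12, -9]
  [-7, -14, -5, -26]
C^⊗5:
  [-25, -32, -23, -44]
  [0, -7, 2, -19]
  [13, 6, 15, -6]
  [-4, -11, -2, -23]
Key observation: the optimum is the walk 0->3->2->2->2->3, with weight (-18) + (-14) + 3 + 3 + (-18) = -44.
Optimal value attained by: walk 0->3->2->2->2->3.
Answer: (C^⊗5)[0][3] = -44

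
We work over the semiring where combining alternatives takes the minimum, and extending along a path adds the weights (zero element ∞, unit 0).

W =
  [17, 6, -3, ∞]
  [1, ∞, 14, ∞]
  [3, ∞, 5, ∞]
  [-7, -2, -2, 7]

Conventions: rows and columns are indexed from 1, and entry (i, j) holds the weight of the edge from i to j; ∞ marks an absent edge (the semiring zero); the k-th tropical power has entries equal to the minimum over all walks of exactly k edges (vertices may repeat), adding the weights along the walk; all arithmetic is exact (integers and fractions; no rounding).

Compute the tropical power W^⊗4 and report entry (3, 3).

W^⊗2:
  [0, 23, 2, ∞]
  [17, 7, -2, ∞]
  [8, 9, 0, ∞]
  [-1, -1, -10, 14]
W^⊗3:
  [5, 6, -3, ∞]
  [1, 23, 3, ∞]
  [3, 14, 5, ∞]
  [-7, 5, -5, 21]
W^⊗4:
  [0, 11, 2, ∞]
  [6, 7, -2, ∞]
  [8, 9, 0, ∞]
  [-2, -1, -10, 28]
Key observation: the optimum is the walk 3->1->3->1->3, with weight 3 + (-3) + 3 + (-3) = 0.
Optimal value attained by: walk 3->1->3->1->3.
Answer: (W^⊗4)[3][3] = 0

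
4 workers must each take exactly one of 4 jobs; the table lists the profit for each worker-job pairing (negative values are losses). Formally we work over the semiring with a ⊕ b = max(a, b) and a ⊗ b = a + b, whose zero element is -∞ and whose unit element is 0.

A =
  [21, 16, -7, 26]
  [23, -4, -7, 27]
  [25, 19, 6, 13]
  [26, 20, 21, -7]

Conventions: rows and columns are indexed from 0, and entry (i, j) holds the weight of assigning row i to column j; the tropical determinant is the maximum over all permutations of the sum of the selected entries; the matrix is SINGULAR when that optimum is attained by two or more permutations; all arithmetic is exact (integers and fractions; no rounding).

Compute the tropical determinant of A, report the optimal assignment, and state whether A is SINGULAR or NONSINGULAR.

σ = (0, 1, 2, 3): 21 + (-4) + 6 + (-7) = 16
σ = (0, 1, 3, 2): 21 + (-4) + 13 + 21 = 51
σ = (0, 2, 1, 3): 21 + (-7) + 19 + (-7) = 26
σ = (0, 2, 3, 1): 21 + (-7) + 13 + 20 = 47
σ = (0, 3, 1, 2): 21 + 27 + 19 + 21 = 88
σ = (0, 3, 2, 1): 21 + 27 + 6 + 20 = 74
σ = (1, 0, 2, 3): 16 + 23 + 6 + (-7) = 38
σ = (1, 0, 3, 2): 16 + 23 + 13 + 21 = 73
σ = (1, 2, 0, 3): 16 + (-7) + 25 + (-7) = 27
σ = (1, 2, 3, 0): 16 + (-7) + 13 + 26 = 48
σ = (1, 3, 0, 2): 16 + 27 + 25 + 21 = 89
σ = (1, 3, 2, 0): 16 + 27 + 6 + 26 = 75
σ = (2, 0, 1, 3): (-7) + 23 + 19 + (-7) = 28
σ = (2, 0, 3, 1): (-7) + 23 + 13 + 20 = 49
σ = (2, 1, 0, 3): (-7) + (-4) + 25 + (-7) = 7
σ = (2, 1, 3, 0): (-7) + (-4) + 13 + 26 = 28
σ = (2, 3, 0, 1): (-7) + 27 + 25 + 20 = 65
σ = (2, 3, 1, 0): (-7) + 27 + 19 + 26 = 65
σ = (3, 0, 1, 2): 26 + 23 + 19 + 21 = 89
σ = (3, 0, 2, 1): 26 + 23 + 6 + 20 = 75
σ = (3, 1, 0, 2): 26 + (-4) + 25 + 21 = 68
σ = (3, 1, 2, 0): 26 + (-4) + 6 + 26 = 54
σ = (3, 2, 0, 1): 26 + (-7) + 25 + 20 = 64
σ = (3, 2, 1, 0): 26 + (-7) + 19 + 26 = 64
Optimal value attained by: σ = (1, 3, 0, 2).
Answer: det⊕(A) = 89; verdict: SINGULAR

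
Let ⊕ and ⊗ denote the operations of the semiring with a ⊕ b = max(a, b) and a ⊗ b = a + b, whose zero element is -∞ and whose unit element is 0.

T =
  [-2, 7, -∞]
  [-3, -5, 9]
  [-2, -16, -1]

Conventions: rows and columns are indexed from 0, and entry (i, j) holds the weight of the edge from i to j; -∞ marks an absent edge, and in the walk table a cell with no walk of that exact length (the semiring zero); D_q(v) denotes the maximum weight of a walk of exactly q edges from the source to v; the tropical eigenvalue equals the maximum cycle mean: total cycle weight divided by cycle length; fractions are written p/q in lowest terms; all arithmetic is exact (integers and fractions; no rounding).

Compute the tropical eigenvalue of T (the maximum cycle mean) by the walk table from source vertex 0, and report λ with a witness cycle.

q=0: [0, -∞, -∞]
q=1: [-2, 7, -∞]
q=2: [4, 5, 16]
q=3: [14, 11, 15]
Optimal cycle mean attained by: cycle 0->1->2->0, total 7 + 9 + (-2), length 3.
Answer: λ = 14/3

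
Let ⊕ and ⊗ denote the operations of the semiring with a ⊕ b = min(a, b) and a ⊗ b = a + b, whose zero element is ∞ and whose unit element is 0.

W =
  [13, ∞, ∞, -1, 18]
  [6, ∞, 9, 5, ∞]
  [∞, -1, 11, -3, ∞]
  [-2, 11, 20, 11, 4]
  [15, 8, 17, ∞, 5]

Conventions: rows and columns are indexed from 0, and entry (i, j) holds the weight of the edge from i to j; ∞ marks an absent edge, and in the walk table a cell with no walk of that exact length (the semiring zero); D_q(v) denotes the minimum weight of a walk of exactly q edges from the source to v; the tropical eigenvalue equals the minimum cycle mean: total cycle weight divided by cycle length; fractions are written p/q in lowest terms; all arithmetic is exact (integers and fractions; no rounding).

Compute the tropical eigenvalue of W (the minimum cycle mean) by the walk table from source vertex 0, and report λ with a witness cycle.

q=0: [0, ∞, ∞, ∞, ∞]
q=1: [13, ∞, ∞, -1, 18]
q=2: [-3, 10, 19, 10, 3]
q=3: [8, 11, 19, -4, 8]
q=4: [-6, 7, 16, 7, 0]
q=5: [5, 8, 16, -7, 5]
Optimal cycle mean attained by: cycle 0->3->0, total (-1) + (-2), length 2.
Answer: λ = -3/2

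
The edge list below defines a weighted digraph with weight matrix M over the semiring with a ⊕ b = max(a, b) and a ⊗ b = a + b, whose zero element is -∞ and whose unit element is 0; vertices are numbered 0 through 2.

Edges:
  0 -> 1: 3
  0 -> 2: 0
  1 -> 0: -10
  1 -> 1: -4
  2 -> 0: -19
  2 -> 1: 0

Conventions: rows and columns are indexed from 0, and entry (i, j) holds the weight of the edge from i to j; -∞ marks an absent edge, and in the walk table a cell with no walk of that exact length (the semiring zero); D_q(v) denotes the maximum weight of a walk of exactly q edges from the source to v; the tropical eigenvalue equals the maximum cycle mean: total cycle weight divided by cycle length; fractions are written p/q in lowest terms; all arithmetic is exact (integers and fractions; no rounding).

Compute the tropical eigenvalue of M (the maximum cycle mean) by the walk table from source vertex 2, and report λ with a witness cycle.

q=0: [-∞, -∞, 0]
q=1: [-19, 0, -∞]
q=2: [-10, -4, -19]
q=3: [-14, -7, -10]
Optimal cycle mean attained by: cycle 0->2->1->0, total 0 + 0 + (-10), length 3.
Answer: λ = -10/3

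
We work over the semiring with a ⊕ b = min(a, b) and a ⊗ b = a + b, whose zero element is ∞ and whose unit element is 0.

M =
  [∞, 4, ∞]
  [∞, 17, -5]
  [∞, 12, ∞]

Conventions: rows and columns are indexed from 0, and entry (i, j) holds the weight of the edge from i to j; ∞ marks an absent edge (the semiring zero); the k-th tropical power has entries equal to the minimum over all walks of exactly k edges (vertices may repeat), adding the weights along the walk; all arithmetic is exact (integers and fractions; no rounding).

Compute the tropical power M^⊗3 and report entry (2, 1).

M^⊗2:
  [∞, 21, -1]
  [∞, 7, 12]
  [∞, 29, 7]
M^⊗3:
  [∞, 11, 16]
  [∞, 24, 2]
  [∞, 19, 24]
Key observation: the optimum is the walk 2->1->2->1, with weight 12 + (-5) + 12 = 19.
Optimal value attained by: walk 2->1->2->1.
Answer: (M^⊗3)[2][1] = 19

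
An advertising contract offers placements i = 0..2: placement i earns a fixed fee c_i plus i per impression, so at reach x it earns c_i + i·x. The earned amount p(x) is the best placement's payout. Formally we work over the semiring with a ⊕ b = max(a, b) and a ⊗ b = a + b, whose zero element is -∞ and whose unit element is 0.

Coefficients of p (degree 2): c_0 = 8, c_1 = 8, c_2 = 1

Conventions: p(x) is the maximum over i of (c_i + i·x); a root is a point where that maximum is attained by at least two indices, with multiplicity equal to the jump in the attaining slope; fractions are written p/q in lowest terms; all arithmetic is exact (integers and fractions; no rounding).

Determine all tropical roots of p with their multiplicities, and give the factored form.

hull edge (i=0, c=8) to (i=1, c=8): slope 0, span 1
hull edge (i=1, c=8) to (i=2, c=1): slope -7, span 1
Factored form: p(x) = 1 ⊗ (x ⊕ 0) ⊗ (x ⊕ 7)
Answer: roots = 0 (mult 1), 7 (mult 1)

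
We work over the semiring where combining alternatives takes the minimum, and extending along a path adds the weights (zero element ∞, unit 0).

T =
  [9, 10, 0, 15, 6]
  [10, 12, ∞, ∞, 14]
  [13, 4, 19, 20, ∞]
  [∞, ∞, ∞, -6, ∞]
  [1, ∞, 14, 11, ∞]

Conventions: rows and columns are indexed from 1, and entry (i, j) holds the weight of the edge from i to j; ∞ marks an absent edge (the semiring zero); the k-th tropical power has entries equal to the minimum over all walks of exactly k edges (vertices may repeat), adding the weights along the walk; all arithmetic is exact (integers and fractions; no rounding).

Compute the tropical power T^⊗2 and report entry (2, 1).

T^⊗2:
  [7, 4, 9, 9, 15]
  [15, 20, 10, 25, 16]
  [14, 16, 13, 14, 18]
  [∞, ∞, ∞, -12, ∞]
  [10, 11, 1, 5, 7]
Key observation: the optimum is the walk 2->5->1, with weight 14 + 1 = 15.
Optimal value attained by: walk 2->5->1.
Answer: (T^⊗2)[2][1] = 15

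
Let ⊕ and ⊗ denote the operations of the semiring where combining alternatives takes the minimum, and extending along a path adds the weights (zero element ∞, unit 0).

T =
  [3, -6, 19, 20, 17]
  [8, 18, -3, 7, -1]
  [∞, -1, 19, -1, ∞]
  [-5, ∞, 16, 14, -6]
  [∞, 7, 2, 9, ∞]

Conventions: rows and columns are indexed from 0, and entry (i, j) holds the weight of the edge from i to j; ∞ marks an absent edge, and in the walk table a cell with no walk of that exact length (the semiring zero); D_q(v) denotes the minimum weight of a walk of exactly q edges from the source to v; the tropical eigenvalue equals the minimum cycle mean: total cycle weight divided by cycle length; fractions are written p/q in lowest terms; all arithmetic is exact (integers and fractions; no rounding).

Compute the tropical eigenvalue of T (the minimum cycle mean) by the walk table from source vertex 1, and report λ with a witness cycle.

q=0: [∞, 0, ∞, ∞, ∞]
q=1: [8, 18, -3, 7, -1]
q=2: [2, -4, 1, -4, 1]
q=3: [-9, -4, -7, 0, -10]
q=4: [-6, -15, -8, -8, -6]
q=5: [-13, -12, -18, -9, -16]
Optimal cycle mean attained by: cycle 0->1->2->3->0, total (-6) + (-3) + (-1) + (-5), length 4.
Answer: λ = -15/4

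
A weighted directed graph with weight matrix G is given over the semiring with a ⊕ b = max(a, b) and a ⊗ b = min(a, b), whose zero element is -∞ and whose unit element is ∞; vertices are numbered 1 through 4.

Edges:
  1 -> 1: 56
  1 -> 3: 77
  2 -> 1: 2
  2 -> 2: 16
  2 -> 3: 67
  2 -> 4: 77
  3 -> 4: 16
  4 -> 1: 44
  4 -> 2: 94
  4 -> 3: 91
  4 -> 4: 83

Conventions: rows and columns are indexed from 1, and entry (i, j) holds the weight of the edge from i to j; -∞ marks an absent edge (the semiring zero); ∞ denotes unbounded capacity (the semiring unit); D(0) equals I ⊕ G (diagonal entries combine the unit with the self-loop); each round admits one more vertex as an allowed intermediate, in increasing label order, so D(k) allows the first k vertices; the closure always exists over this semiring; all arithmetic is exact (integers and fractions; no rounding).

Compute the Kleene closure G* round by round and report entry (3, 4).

D(0):
  [∞, -∞, 77, -∞]
  [2, ∞, 67, 77]
  [-∞, -∞, ∞, 16]
  [44, 94, 91, ∞]
D(1):
  [∞, -∞, 77, -∞]
  [2, ∞, 67, 77]
  [-∞, -∞, ∞, 16]
  [44, 94, 91, ∞]
D(2):
  [∞, -∞, 77, -∞]
  [2, ∞, 67, 77]
  [-∞, -∞, ∞, 16]
  [44, 94, 91, ∞]
D(3):
  [∞, -∞, 77, 16]
  [2, ∞, 67, 77]
  [-∞, -∞, ∞, 16]
  [44, 94, 91, ∞]
D(4):
  [∞, 16, 77, 16]
  [44, ∞, 77, 77]
  [16, 16, ∞, 16]
  [44, 94, 91, ∞]
Answer: G*[3][4] = 16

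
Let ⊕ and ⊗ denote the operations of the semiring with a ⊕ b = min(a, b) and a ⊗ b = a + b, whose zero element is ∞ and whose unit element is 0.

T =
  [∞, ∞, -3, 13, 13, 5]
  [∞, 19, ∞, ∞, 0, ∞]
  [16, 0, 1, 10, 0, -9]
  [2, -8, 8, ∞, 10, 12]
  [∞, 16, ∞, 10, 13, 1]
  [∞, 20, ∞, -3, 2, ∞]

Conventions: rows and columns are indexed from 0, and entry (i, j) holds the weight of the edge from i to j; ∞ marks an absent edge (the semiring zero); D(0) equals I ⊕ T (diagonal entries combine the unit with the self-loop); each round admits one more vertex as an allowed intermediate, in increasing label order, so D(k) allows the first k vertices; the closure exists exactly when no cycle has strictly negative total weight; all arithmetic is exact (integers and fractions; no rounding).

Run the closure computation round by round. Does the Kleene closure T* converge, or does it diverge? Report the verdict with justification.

D(0):
  [0, ∞, -3, 13, 13, 5]
  [∞, 0, ∞, ∞, 0, ∞]
  [16, 0, 0, 10, 0, -9]
  [2, -8, 8, 0, 10, 12]
  [∞, 16, ∞, 10, 0, 1]
  [∞, 20, ∞, -3, 2, 0]
D(1):
  [0, ∞, -3, 13, 13, 5]
  [∞, 0, ∞, ∞, 0, ∞]
  [16, 0, 0, 10, 0, -9]
  [2, -8, -1, 0, 10, 7]
  [∞, 16, ∞, 10, 0, 1]
  [∞, 20, ∞, -3, 2, 0]
D(2):
  [0, ∞, -3, 13, 13, 5]
  [∞, 0, ∞, ∞, 0, ∞]
  [16, 0, 0, 10, 0, -9]
  [2, -8, -1, 0, -8, 7]
  [∞, 16, ∞, 10, 0, 1]
  [∞, 20, ∞, -3, 2, 0]
D(3):
  [0, -3, -3, 7, -3, -12]
  [∞, 0, ∞, ∞, 0, ∞]
  [16, 0, 0, 10, 0, -9]
  [2, -8, -1, 0, -8, -10]
  [∞, 16, ∞, 10, 0, 1]
  [∞, 20, ∞, -3, 2, 0]
Detection: at round 4, diagonal entry (5, 5) turns strictly negative.
Key observation: the cycle 5->3->0->2->5 has total weight (-3) + 2 + (-3) + (-9), which is strictly negative.
Answer: DIVERGES — negative cycle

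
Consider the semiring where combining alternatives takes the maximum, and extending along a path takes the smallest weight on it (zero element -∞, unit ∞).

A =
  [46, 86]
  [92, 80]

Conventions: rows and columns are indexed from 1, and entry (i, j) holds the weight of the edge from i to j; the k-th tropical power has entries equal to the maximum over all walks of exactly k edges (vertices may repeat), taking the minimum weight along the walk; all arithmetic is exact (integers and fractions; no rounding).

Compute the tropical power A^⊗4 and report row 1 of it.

A^⊗2:
  [86, 80]
  [80, 86]
A^⊗3:
  [80, 86]
  [86, 80]
A^⊗4:
  [86, 80]
  [80, 86]
Answer: row 1 of A^⊗4 = [86, 80]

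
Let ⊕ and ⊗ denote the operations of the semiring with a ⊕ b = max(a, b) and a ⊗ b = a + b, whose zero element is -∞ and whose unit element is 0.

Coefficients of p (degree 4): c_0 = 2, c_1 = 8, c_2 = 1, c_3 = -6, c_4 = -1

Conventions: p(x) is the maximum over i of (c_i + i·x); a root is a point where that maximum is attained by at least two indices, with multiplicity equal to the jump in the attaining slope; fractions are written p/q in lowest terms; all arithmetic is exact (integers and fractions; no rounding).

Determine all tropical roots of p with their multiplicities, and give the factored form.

hull edge (i=0, c=2) to (i=1, c=8): slope 6, span 1
hull edge (i=1, c=8) to (i=4, c=-1): slope -3, span 3
Factored form: p(x) = -1 ⊗ (x ⊕ (-6)) ⊗ (x ⊕ 3) ⊗ (x ⊕ 3) ⊗ (x ⊕ 3)
Answer: roots = -6 (mult 1), 3 (mult 3)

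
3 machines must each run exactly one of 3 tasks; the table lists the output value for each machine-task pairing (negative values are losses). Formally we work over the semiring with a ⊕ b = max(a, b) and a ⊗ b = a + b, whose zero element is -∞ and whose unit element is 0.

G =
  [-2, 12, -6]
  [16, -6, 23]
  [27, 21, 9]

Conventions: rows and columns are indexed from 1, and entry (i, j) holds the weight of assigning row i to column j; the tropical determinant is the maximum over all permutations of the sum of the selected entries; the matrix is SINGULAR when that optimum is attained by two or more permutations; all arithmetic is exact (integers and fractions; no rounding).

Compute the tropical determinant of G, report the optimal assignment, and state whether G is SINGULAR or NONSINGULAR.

σ = (1, 2, 3): (-2) + (-6) + 9 = 1
σ = (1, 3, 2): (-2) + 23 + 21 = 42
σ = (2, 1, 3): 12 + 16 + 9 = 37
σ = (2, 3, 1): 12 + 23 + 27 = 62
σ = (3, 1, 2): (-6) + 16 + 21 = 31
σ = (3, 2, 1): (-6) + (-6) + 27 = 15
Optimal value attained by: σ = (2, 3, 1).
Answer: det⊕(G) = 62; verdict: NONSINGULAR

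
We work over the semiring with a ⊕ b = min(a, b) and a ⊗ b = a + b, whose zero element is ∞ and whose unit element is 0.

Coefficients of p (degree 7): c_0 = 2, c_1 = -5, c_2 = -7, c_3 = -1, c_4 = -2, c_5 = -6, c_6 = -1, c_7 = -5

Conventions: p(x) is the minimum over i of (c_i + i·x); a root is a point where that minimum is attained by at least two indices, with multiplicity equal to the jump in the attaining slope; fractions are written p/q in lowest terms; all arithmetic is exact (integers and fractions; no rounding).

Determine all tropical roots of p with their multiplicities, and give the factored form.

hull edge (i=0, c=2) to (i=1, c=-5): slope -7, span 1
hull edge (i=1, c=-5) to (i=2, c=-7): slope -2, span 1
hull edge (i=2, c=-7) to (i=5, c=-6): slope 1/3, span 3
hull edge (i=5, c=-6) to (i=7, c=-5): slope 1/2, span 2
Factored form: p(x) = -5 ⊗ (x ⊕ (-1/2)) ⊗ (x ⊕ (-1/2)) ⊗ (x ⊕ (-1/3)) ⊗ (x ⊕ (-1/3)) ⊗ (x ⊕ (-1/3)) ⊗ (x ⊕ 2) ⊗ (x ⊕ 7)
Answer: roots = -1/2 (mult 2), -1/3 (mult 3), 2 (mult 1), 7 (mult 1)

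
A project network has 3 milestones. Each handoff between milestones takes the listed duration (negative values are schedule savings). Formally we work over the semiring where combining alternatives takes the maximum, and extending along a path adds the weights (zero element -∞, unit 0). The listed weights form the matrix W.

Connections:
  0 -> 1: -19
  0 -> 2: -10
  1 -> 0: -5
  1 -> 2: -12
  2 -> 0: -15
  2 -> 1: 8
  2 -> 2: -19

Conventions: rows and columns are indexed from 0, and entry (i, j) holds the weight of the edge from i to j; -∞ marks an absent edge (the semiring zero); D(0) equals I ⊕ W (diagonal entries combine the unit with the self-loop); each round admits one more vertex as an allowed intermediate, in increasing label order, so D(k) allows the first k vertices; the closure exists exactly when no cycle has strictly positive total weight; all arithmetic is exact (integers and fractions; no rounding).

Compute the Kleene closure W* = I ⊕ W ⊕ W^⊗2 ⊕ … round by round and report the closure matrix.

D(0):
  [0, -19, -10]
  [-5, 0, -12]
  [-15, 8, 0]
D(1):
  [0, -19, -10]
  [-5, 0, -12]
  [-15, 8, 0]
D(2):
  [0, -19, -10]
  [-5, 0, -12]
  [3, 8, 0]
D(3):
  [0, -2, -10]
  [-5, 0, -12]
  [3, 8, 0]
Answer: W* = [[0, -2, -10], [-5, 0, -12], [3, 8, 0]]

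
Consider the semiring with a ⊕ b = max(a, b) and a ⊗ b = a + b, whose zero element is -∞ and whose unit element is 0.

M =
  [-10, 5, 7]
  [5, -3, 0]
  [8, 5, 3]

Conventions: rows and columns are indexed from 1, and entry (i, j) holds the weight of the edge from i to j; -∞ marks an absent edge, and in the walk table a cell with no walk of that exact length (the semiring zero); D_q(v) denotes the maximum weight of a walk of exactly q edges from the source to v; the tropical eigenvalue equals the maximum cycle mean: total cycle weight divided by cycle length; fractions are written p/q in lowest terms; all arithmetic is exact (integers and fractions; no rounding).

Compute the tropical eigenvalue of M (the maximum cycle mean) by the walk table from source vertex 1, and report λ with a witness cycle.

q=0: [0, -∞, -∞]
q=1: [-10, 5, 7]
q=2: [15, 12, 10]
q=3: [18, 20, 22]
Optimal cycle mean attained by: cycle 1->3->1, total 7 + 8, length 2.
Answer: λ = 15/2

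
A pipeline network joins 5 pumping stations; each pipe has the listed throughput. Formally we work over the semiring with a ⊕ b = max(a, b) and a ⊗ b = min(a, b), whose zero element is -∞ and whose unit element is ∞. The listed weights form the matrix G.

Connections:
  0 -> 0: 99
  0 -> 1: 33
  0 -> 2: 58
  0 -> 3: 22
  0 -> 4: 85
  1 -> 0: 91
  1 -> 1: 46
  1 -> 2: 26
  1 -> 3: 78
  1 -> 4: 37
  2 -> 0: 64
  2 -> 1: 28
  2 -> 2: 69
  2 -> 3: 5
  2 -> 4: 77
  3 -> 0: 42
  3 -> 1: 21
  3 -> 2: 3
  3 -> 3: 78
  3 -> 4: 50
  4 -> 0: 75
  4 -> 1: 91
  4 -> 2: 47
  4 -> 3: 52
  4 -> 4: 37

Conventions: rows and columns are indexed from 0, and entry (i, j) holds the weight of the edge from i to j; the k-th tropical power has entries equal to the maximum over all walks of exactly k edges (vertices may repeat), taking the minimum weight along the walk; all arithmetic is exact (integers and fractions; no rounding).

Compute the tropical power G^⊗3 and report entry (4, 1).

G^⊗2:
  [99, 85, 58, 52, 85]
  [91, 46, 58, 78, 85]
  [75, 77, 69, 52, 69]
  [50, 50, 47, 78, 50]
  [91, 46, 58, 78, 75]
G^⊗3:
  [99, 85, 58, 78, 85]
  [91, 85, 58, 78, 85]
  [77, 69, 69, 77, 75]
  [50, 50, 50, 78, 50]
  [91, 75, 58, 78, 85]
Key observation: the optimum is the walk 4->0->4->1, with weight 75 min 85 min 91 = 75.
Optimal value attained by: walk 4->0->4->1.
Answer: (G^⊗3)[4][1] = 75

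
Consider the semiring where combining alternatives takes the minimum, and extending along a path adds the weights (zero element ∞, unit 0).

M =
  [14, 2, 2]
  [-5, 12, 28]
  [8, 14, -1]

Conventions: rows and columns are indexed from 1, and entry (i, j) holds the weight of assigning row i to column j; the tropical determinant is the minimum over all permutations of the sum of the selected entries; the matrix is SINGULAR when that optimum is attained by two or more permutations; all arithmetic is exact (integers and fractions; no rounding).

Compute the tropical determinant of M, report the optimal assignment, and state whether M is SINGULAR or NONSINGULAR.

σ = (1, 2, 3): 14 + 12 + (-1) = 25
σ = (1, 3, 2): 14 + 28 + 14 = 56
σ = (2, 1, 3): 2 + (-5) + (-1) = -4
σ = (2, 3, 1): 2 + 28 + 8 = 38
σ = (3, 1, 2): 2 + (-5) + 14 = 11
σ = (3, 2, 1): 2 + 12 + 8 = 22
Optimal value attained by: σ = (2, 1, 3).
Answer: det⊕(M) = -4; verdict: NONSINGULAR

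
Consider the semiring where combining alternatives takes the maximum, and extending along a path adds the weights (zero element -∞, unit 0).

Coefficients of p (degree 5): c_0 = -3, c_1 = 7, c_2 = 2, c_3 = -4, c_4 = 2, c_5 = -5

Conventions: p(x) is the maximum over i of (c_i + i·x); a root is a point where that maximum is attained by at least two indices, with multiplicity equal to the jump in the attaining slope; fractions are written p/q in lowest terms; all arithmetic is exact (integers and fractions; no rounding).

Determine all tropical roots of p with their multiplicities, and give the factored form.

hull edge (i=0, c=-3) to (i=1, c=7): slope 10, span 1
hull edge (i=1, c=7) to (i=4, c=2): slope -5/3, span 3
hull edge (i=4, c=2) to (i=5, c=-5): slope -7, span 1
Factored form: p(x) = -5 ⊗ (x ⊕ (-10)) ⊗ (x ⊕ 5/3) ⊗ (x ⊕ 5/3) ⊗ (x ⊕ 5/3) ⊗ (x ⊕ 7)
Answer: roots = -10 (mult 1), 5/3 (mult 3), 7 (mult 1)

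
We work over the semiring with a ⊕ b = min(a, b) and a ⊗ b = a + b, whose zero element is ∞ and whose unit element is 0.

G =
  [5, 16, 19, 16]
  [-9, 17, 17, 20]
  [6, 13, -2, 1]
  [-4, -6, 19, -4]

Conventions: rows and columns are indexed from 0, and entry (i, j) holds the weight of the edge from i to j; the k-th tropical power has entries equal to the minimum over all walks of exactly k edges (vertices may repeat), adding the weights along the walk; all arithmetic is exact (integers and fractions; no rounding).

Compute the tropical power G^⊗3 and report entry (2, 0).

G^⊗2:
  [7, 10, 17, 12]
  [-4, 7, 10, 7]
  [-3, -5, -4, -3]
  [-15, -10, 11, -8]
G^⊗3:
  [1, 6, 15, 8]
  [-2, 1, 8, 3]
  [-14, -9, -6, -7]
  [-19, -14, 4, -12]
Key observation: the optimum is the walk 2->3->1->0, with weight 1 + (-6) + (-9) = -14.
Optimal value attained by: walk 2->3->1->0.
Answer: (G^⊗3)[2][0] = -14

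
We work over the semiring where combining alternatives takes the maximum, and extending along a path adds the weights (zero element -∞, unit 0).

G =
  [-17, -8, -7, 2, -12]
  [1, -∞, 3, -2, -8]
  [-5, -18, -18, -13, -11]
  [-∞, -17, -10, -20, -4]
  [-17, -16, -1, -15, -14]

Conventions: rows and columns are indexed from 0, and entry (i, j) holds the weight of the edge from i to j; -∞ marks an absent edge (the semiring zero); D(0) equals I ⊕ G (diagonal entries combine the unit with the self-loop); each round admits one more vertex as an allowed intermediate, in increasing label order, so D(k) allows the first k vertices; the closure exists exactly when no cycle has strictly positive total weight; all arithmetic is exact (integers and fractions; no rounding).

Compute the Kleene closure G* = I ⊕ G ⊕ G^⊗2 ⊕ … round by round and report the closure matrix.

D(0):
  [0, -8, -7, 2, -12]
  [1, 0, 3, -2, -8]
  [-5, -18, 0, -13, -11]
  [-∞, -17, -10, 0, -4]
  [-17, -16, -1, -15, 0]
D(1):
  [0, -8, -7, 2, -12]
  [1, 0, 3, 3, -8]
  [-5, -13, 0, -3, -11]
  [-∞, -17, -10, 0, -4]
  [-17, -16, -1, -15, 0]
D(2):
  [0, -8, -5, 2, -12]
  [1, 0, 3, 3, -8]
  [-5, -13, 0, -3, -11]
  [-16, -17, -10, 0, -4]
  [-15, -16, -1, -13, 0]
D(3):
  [0, -8, -5, 2, -12]
  [1, 0, 3, 3, -8]
  [-5, -13, 0, -3, -11]
  [-15, -17, -10, 0, -4]
  [-6, -14, -1, -4, 0]
D(4):
  [0, -8, -5, 2, -2]
  [1, 0, 3, 3, -1]
  [-5, -13, 0, -3, -7]
  [-15, -17, -10, 0, -4]
  [-6, -14, -1, -4, 0]
D(5):
  [0, -8, -3, 2, -2]
  [1, 0, 3, 3, -1]
  [-5, -13, 0, -3, -7]
  [-10, -17, -5, 0, -4]
  [-6, -14, -1, -4, 0]
Answer: G* = [[0, -8, -3, 2, -2], [1, 0, 3, 3, -1], [-5, -13, 0, -3, -7], [-10, -17, -5, 0, -4], [-6, -14, -1, -4, 0]]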